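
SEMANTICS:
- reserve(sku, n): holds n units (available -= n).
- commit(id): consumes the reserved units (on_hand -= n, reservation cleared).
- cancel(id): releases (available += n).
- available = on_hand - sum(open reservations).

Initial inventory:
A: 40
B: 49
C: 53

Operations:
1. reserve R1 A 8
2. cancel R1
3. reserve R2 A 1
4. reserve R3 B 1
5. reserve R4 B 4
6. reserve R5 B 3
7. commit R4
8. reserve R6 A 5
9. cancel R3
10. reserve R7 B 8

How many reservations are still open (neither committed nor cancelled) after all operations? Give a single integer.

Step 1: reserve R1 A 8 -> on_hand[A=40 B=49 C=53] avail[A=32 B=49 C=53] open={R1}
Step 2: cancel R1 -> on_hand[A=40 B=49 C=53] avail[A=40 B=49 C=53] open={}
Step 3: reserve R2 A 1 -> on_hand[A=40 B=49 C=53] avail[A=39 B=49 C=53] open={R2}
Step 4: reserve R3 B 1 -> on_hand[A=40 B=49 C=53] avail[A=39 B=48 C=53] open={R2,R3}
Step 5: reserve R4 B 4 -> on_hand[A=40 B=49 C=53] avail[A=39 B=44 C=53] open={R2,R3,R4}
Step 6: reserve R5 B 3 -> on_hand[A=40 B=49 C=53] avail[A=39 B=41 C=53] open={R2,R3,R4,R5}
Step 7: commit R4 -> on_hand[A=40 B=45 C=53] avail[A=39 B=41 C=53] open={R2,R3,R5}
Step 8: reserve R6 A 5 -> on_hand[A=40 B=45 C=53] avail[A=34 B=41 C=53] open={R2,R3,R5,R6}
Step 9: cancel R3 -> on_hand[A=40 B=45 C=53] avail[A=34 B=42 C=53] open={R2,R5,R6}
Step 10: reserve R7 B 8 -> on_hand[A=40 B=45 C=53] avail[A=34 B=34 C=53] open={R2,R5,R6,R7}
Open reservations: ['R2', 'R5', 'R6', 'R7'] -> 4

Answer: 4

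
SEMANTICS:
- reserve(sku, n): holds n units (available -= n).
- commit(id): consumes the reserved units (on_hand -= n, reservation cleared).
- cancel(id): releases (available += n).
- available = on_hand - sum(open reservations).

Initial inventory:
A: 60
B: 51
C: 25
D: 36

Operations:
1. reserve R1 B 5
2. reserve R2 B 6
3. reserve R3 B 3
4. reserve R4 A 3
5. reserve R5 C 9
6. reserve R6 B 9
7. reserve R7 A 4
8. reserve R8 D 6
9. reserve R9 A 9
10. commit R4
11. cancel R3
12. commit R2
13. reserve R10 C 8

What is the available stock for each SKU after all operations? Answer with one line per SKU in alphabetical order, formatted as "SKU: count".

Step 1: reserve R1 B 5 -> on_hand[A=60 B=51 C=25 D=36] avail[A=60 B=46 C=25 D=36] open={R1}
Step 2: reserve R2 B 6 -> on_hand[A=60 B=51 C=25 D=36] avail[A=60 B=40 C=25 D=36] open={R1,R2}
Step 3: reserve R3 B 3 -> on_hand[A=60 B=51 C=25 D=36] avail[A=60 B=37 C=25 D=36] open={R1,R2,R3}
Step 4: reserve R4 A 3 -> on_hand[A=60 B=51 C=25 D=36] avail[A=57 B=37 C=25 D=36] open={R1,R2,R3,R4}
Step 5: reserve R5 C 9 -> on_hand[A=60 B=51 C=25 D=36] avail[A=57 B=37 C=16 D=36] open={R1,R2,R3,R4,R5}
Step 6: reserve R6 B 9 -> on_hand[A=60 B=51 C=25 D=36] avail[A=57 B=28 C=16 D=36] open={R1,R2,R3,R4,R5,R6}
Step 7: reserve R7 A 4 -> on_hand[A=60 B=51 C=25 D=36] avail[A=53 B=28 C=16 D=36] open={R1,R2,R3,R4,R5,R6,R7}
Step 8: reserve R8 D 6 -> on_hand[A=60 B=51 C=25 D=36] avail[A=53 B=28 C=16 D=30] open={R1,R2,R3,R4,R5,R6,R7,R8}
Step 9: reserve R9 A 9 -> on_hand[A=60 B=51 C=25 D=36] avail[A=44 B=28 C=16 D=30] open={R1,R2,R3,R4,R5,R6,R7,R8,R9}
Step 10: commit R4 -> on_hand[A=57 B=51 C=25 D=36] avail[A=44 B=28 C=16 D=30] open={R1,R2,R3,R5,R6,R7,R8,R9}
Step 11: cancel R3 -> on_hand[A=57 B=51 C=25 D=36] avail[A=44 B=31 C=16 D=30] open={R1,R2,R5,R6,R7,R8,R9}
Step 12: commit R2 -> on_hand[A=57 B=45 C=25 D=36] avail[A=44 B=31 C=16 D=30] open={R1,R5,R6,R7,R8,R9}
Step 13: reserve R10 C 8 -> on_hand[A=57 B=45 C=25 D=36] avail[A=44 B=31 C=8 D=30] open={R1,R10,R5,R6,R7,R8,R9}

Answer: A: 44
B: 31
C: 8
D: 30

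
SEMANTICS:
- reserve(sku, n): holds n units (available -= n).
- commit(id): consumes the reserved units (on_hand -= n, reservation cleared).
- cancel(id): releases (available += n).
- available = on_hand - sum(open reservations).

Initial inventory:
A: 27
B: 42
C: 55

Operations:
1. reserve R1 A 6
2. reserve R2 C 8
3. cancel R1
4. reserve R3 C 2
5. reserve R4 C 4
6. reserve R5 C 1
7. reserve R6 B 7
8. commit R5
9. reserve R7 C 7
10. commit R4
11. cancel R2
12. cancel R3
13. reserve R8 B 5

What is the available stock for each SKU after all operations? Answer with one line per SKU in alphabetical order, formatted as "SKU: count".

Answer: A: 27
B: 30
C: 43

Derivation:
Step 1: reserve R1 A 6 -> on_hand[A=27 B=42 C=55] avail[A=21 B=42 C=55] open={R1}
Step 2: reserve R2 C 8 -> on_hand[A=27 B=42 C=55] avail[A=21 B=42 C=47] open={R1,R2}
Step 3: cancel R1 -> on_hand[A=27 B=42 C=55] avail[A=27 B=42 C=47] open={R2}
Step 4: reserve R3 C 2 -> on_hand[A=27 B=42 C=55] avail[A=27 B=42 C=45] open={R2,R3}
Step 5: reserve R4 C 4 -> on_hand[A=27 B=42 C=55] avail[A=27 B=42 C=41] open={R2,R3,R4}
Step 6: reserve R5 C 1 -> on_hand[A=27 B=42 C=55] avail[A=27 B=42 C=40] open={R2,R3,R4,R5}
Step 7: reserve R6 B 7 -> on_hand[A=27 B=42 C=55] avail[A=27 B=35 C=40] open={R2,R3,R4,R5,R6}
Step 8: commit R5 -> on_hand[A=27 B=42 C=54] avail[A=27 B=35 C=40] open={R2,R3,R4,R6}
Step 9: reserve R7 C 7 -> on_hand[A=27 B=42 C=54] avail[A=27 B=35 C=33] open={R2,R3,R4,R6,R7}
Step 10: commit R4 -> on_hand[A=27 B=42 C=50] avail[A=27 B=35 C=33] open={R2,R3,R6,R7}
Step 11: cancel R2 -> on_hand[A=27 B=42 C=50] avail[A=27 B=35 C=41] open={R3,R6,R7}
Step 12: cancel R3 -> on_hand[A=27 B=42 C=50] avail[A=27 B=35 C=43] open={R6,R7}
Step 13: reserve R8 B 5 -> on_hand[A=27 B=42 C=50] avail[A=27 B=30 C=43] open={R6,R7,R8}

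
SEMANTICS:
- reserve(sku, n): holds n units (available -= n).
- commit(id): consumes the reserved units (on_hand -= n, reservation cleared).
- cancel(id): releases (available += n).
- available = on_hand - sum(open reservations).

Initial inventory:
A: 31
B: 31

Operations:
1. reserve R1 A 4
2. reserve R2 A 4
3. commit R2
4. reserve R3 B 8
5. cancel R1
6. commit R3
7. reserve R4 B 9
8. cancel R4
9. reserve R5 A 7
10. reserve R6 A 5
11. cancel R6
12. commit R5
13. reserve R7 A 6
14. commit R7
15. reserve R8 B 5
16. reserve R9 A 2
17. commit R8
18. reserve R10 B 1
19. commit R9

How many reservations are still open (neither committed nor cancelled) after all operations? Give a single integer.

Answer: 1

Derivation:
Step 1: reserve R1 A 4 -> on_hand[A=31 B=31] avail[A=27 B=31] open={R1}
Step 2: reserve R2 A 4 -> on_hand[A=31 B=31] avail[A=23 B=31] open={R1,R2}
Step 3: commit R2 -> on_hand[A=27 B=31] avail[A=23 B=31] open={R1}
Step 4: reserve R3 B 8 -> on_hand[A=27 B=31] avail[A=23 B=23] open={R1,R3}
Step 5: cancel R1 -> on_hand[A=27 B=31] avail[A=27 B=23] open={R3}
Step 6: commit R3 -> on_hand[A=27 B=23] avail[A=27 B=23] open={}
Step 7: reserve R4 B 9 -> on_hand[A=27 B=23] avail[A=27 B=14] open={R4}
Step 8: cancel R4 -> on_hand[A=27 B=23] avail[A=27 B=23] open={}
Step 9: reserve R5 A 7 -> on_hand[A=27 B=23] avail[A=20 B=23] open={R5}
Step 10: reserve R6 A 5 -> on_hand[A=27 B=23] avail[A=15 B=23] open={R5,R6}
Step 11: cancel R6 -> on_hand[A=27 B=23] avail[A=20 B=23] open={R5}
Step 12: commit R5 -> on_hand[A=20 B=23] avail[A=20 B=23] open={}
Step 13: reserve R7 A 6 -> on_hand[A=20 B=23] avail[A=14 B=23] open={R7}
Step 14: commit R7 -> on_hand[A=14 B=23] avail[A=14 B=23] open={}
Step 15: reserve R8 B 5 -> on_hand[A=14 B=23] avail[A=14 B=18] open={R8}
Step 16: reserve R9 A 2 -> on_hand[A=14 B=23] avail[A=12 B=18] open={R8,R9}
Step 17: commit R8 -> on_hand[A=14 B=18] avail[A=12 B=18] open={R9}
Step 18: reserve R10 B 1 -> on_hand[A=14 B=18] avail[A=12 B=17] open={R10,R9}
Step 19: commit R9 -> on_hand[A=12 B=18] avail[A=12 B=17] open={R10}
Open reservations: ['R10'] -> 1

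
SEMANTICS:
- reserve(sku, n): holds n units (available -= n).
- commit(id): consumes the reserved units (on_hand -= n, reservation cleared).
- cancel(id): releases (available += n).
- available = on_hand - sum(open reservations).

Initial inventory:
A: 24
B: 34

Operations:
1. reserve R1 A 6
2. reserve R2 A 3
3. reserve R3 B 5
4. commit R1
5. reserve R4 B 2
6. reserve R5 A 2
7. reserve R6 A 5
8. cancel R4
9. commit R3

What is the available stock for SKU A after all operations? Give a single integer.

Answer: 8

Derivation:
Step 1: reserve R1 A 6 -> on_hand[A=24 B=34] avail[A=18 B=34] open={R1}
Step 2: reserve R2 A 3 -> on_hand[A=24 B=34] avail[A=15 B=34] open={R1,R2}
Step 3: reserve R3 B 5 -> on_hand[A=24 B=34] avail[A=15 B=29] open={R1,R2,R3}
Step 4: commit R1 -> on_hand[A=18 B=34] avail[A=15 B=29] open={R2,R3}
Step 5: reserve R4 B 2 -> on_hand[A=18 B=34] avail[A=15 B=27] open={R2,R3,R4}
Step 6: reserve R5 A 2 -> on_hand[A=18 B=34] avail[A=13 B=27] open={R2,R3,R4,R5}
Step 7: reserve R6 A 5 -> on_hand[A=18 B=34] avail[A=8 B=27] open={R2,R3,R4,R5,R6}
Step 8: cancel R4 -> on_hand[A=18 B=34] avail[A=8 B=29] open={R2,R3,R5,R6}
Step 9: commit R3 -> on_hand[A=18 B=29] avail[A=8 B=29] open={R2,R5,R6}
Final available[A] = 8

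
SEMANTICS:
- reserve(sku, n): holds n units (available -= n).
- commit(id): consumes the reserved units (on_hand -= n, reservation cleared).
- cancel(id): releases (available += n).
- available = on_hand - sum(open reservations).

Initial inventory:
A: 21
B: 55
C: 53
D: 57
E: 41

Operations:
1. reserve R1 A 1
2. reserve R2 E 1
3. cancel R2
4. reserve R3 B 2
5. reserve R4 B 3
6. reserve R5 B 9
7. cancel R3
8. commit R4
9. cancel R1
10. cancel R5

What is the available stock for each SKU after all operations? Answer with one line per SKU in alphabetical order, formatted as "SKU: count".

Step 1: reserve R1 A 1 -> on_hand[A=21 B=55 C=53 D=57 E=41] avail[A=20 B=55 C=53 D=57 E=41] open={R1}
Step 2: reserve R2 E 1 -> on_hand[A=21 B=55 C=53 D=57 E=41] avail[A=20 B=55 C=53 D=57 E=40] open={R1,R2}
Step 3: cancel R2 -> on_hand[A=21 B=55 C=53 D=57 E=41] avail[A=20 B=55 C=53 D=57 E=41] open={R1}
Step 4: reserve R3 B 2 -> on_hand[A=21 B=55 C=53 D=57 E=41] avail[A=20 B=53 C=53 D=57 E=41] open={R1,R3}
Step 5: reserve R4 B 3 -> on_hand[A=21 B=55 C=53 D=57 E=41] avail[A=20 B=50 C=53 D=57 E=41] open={R1,R3,R4}
Step 6: reserve R5 B 9 -> on_hand[A=21 B=55 C=53 D=57 E=41] avail[A=20 B=41 C=53 D=57 E=41] open={R1,R3,R4,R5}
Step 7: cancel R3 -> on_hand[A=21 B=55 C=53 D=57 E=41] avail[A=20 B=43 C=53 D=57 E=41] open={R1,R4,R5}
Step 8: commit R4 -> on_hand[A=21 B=52 C=53 D=57 E=41] avail[A=20 B=43 C=53 D=57 E=41] open={R1,R5}
Step 9: cancel R1 -> on_hand[A=21 B=52 C=53 D=57 E=41] avail[A=21 B=43 C=53 D=57 E=41] open={R5}
Step 10: cancel R5 -> on_hand[A=21 B=52 C=53 D=57 E=41] avail[A=21 B=52 C=53 D=57 E=41] open={}

Answer: A: 21
B: 52
C: 53
D: 57
E: 41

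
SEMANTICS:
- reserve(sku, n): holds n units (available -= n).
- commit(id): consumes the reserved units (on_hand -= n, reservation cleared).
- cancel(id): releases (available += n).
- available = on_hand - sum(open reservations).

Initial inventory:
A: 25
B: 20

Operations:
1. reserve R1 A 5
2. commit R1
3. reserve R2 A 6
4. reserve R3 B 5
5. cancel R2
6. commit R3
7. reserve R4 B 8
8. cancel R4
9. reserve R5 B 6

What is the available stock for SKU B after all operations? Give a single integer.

Step 1: reserve R1 A 5 -> on_hand[A=25 B=20] avail[A=20 B=20] open={R1}
Step 2: commit R1 -> on_hand[A=20 B=20] avail[A=20 B=20] open={}
Step 3: reserve R2 A 6 -> on_hand[A=20 B=20] avail[A=14 B=20] open={R2}
Step 4: reserve R3 B 5 -> on_hand[A=20 B=20] avail[A=14 B=15] open={R2,R3}
Step 5: cancel R2 -> on_hand[A=20 B=20] avail[A=20 B=15] open={R3}
Step 6: commit R3 -> on_hand[A=20 B=15] avail[A=20 B=15] open={}
Step 7: reserve R4 B 8 -> on_hand[A=20 B=15] avail[A=20 B=7] open={R4}
Step 8: cancel R4 -> on_hand[A=20 B=15] avail[A=20 B=15] open={}
Step 9: reserve R5 B 6 -> on_hand[A=20 B=15] avail[A=20 B=9] open={R5}
Final available[B] = 9

Answer: 9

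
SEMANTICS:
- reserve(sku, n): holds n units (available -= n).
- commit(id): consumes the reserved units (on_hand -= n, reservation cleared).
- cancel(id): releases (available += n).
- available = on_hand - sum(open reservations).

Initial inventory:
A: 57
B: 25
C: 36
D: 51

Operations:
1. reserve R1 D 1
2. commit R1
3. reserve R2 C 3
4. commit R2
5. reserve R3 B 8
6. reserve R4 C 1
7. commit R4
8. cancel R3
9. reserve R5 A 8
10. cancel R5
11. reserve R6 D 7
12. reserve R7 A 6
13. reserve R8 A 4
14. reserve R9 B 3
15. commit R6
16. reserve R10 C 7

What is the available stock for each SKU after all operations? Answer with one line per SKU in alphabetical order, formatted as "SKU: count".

Step 1: reserve R1 D 1 -> on_hand[A=57 B=25 C=36 D=51] avail[A=57 B=25 C=36 D=50] open={R1}
Step 2: commit R1 -> on_hand[A=57 B=25 C=36 D=50] avail[A=57 B=25 C=36 D=50] open={}
Step 3: reserve R2 C 3 -> on_hand[A=57 B=25 C=36 D=50] avail[A=57 B=25 C=33 D=50] open={R2}
Step 4: commit R2 -> on_hand[A=57 B=25 C=33 D=50] avail[A=57 B=25 C=33 D=50] open={}
Step 5: reserve R3 B 8 -> on_hand[A=57 B=25 C=33 D=50] avail[A=57 B=17 C=33 D=50] open={R3}
Step 6: reserve R4 C 1 -> on_hand[A=57 B=25 C=33 D=50] avail[A=57 B=17 C=32 D=50] open={R3,R4}
Step 7: commit R4 -> on_hand[A=57 B=25 C=32 D=50] avail[A=57 B=17 C=32 D=50] open={R3}
Step 8: cancel R3 -> on_hand[A=57 B=25 C=32 D=50] avail[A=57 B=25 C=32 D=50] open={}
Step 9: reserve R5 A 8 -> on_hand[A=57 B=25 C=32 D=50] avail[A=49 B=25 C=32 D=50] open={R5}
Step 10: cancel R5 -> on_hand[A=57 B=25 C=32 D=50] avail[A=57 B=25 C=32 D=50] open={}
Step 11: reserve R6 D 7 -> on_hand[A=57 B=25 C=32 D=50] avail[A=57 B=25 C=32 D=43] open={R6}
Step 12: reserve R7 A 6 -> on_hand[A=57 B=25 C=32 D=50] avail[A=51 B=25 C=32 D=43] open={R6,R7}
Step 13: reserve R8 A 4 -> on_hand[A=57 B=25 C=32 D=50] avail[A=47 B=25 C=32 D=43] open={R6,R7,R8}
Step 14: reserve R9 B 3 -> on_hand[A=57 B=25 C=32 D=50] avail[A=47 B=22 C=32 D=43] open={R6,R7,R8,R9}
Step 15: commit R6 -> on_hand[A=57 B=25 C=32 D=43] avail[A=47 B=22 C=32 D=43] open={R7,R8,R9}
Step 16: reserve R10 C 7 -> on_hand[A=57 B=25 C=32 D=43] avail[A=47 B=22 C=25 D=43] open={R10,R7,R8,R9}

Answer: A: 47
B: 22
C: 25
D: 43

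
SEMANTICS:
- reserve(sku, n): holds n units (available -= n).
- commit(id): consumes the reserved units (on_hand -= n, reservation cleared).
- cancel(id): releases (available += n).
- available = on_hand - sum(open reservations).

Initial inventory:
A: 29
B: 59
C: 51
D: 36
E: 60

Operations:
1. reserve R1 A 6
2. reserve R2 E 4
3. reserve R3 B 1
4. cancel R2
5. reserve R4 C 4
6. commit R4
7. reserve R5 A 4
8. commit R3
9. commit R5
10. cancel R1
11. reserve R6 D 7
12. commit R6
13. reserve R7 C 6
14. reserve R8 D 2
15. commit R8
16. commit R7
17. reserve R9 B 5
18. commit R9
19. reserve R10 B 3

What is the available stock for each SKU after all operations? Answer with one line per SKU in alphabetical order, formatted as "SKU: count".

Answer: A: 25
B: 50
C: 41
D: 27
E: 60

Derivation:
Step 1: reserve R1 A 6 -> on_hand[A=29 B=59 C=51 D=36 E=60] avail[A=23 B=59 C=51 D=36 E=60] open={R1}
Step 2: reserve R2 E 4 -> on_hand[A=29 B=59 C=51 D=36 E=60] avail[A=23 B=59 C=51 D=36 E=56] open={R1,R2}
Step 3: reserve R3 B 1 -> on_hand[A=29 B=59 C=51 D=36 E=60] avail[A=23 B=58 C=51 D=36 E=56] open={R1,R2,R3}
Step 4: cancel R2 -> on_hand[A=29 B=59 C=51 D=36 E=60] avail[A=23 B=58 C=51 D=36 E=60] open={R1,R3}
Step 5: reserve R4 C 4 -> on_hand[A=29 B=59 C=51 D=36 E=60] avail[A=23 B=58 C=47 D=36 E=60] open={R1,R3,R4}
Step 6: commit R4 -> on_hand[A=29 B=59 C=47 D=36 E=60] avail[A=23 B=58 C=47 D=36 E=60] open={R1,R3}
Step 7: reserve R5 A 4 -> on_hand[A=29 B=59 C=47 D=36 E=60] avail[A=19 B=58 C=47 D=36 E=60] open={R1,R3,R5}
Step 8: commit R3 -> on_hand[A=29 B=58 C=47 D=36 E=60] avail[A=19 B=58 C=47 D=36 E=60] open={R1,R5}
Step 9: commit R5 -> on_hand[A=25 B=58 C=47 D=36 E=60] avail[A=19 B=58 C=47 D=36 E=60] open={R1}
Step 10: cancel R1 -> on_hand[A=25 B=58 C=47 D=36 E=60] avail[A=25 B=58 C=47 D=36 E=60] open={}
Step 11: reserve R6 D 7 -> on_hand[A=25 B=58 C=47 D=36 E=60] avail[A=25 B=58 C=47 D=29 E=60] open={R6}
Step 12: commit R6 -> on_hand[A=25 B=58 C=47 D=29 E=60] avail[A=25 B=58 C=47 D=29 E=60] open={}
Step 13: reserve R7 C 6 -> on_hand[A=25 B=58 C=47 D=29 E=60] avail[A=25 B=58 C=41 D=29 E=60] open={R7}
Step 14: reserve R8 D 2 -> on_hand[A=25 B=58 C=47 D=29 E=60] avail[A=25 B=58 C=41 D=27 E=60] open={R7,R8}
Step 15: commit R8 -> on_hand[A=25 B=58 C=47 D=27 E=60] avail[A=25 B=58 C=41 D=27 E=60] open={R7}
Step 16: commit R7 -> on_hand[A=25 B=58 C=41 D=27 E=60] avail[A=25 B=58 C=41 D=27 E=60] open={}
Step 17: reserve R9 B 5 -> on_hand[A=25 B=58 C=41 D=27 E=60] avail[A=25 B=53 C=41 D=27 E=60] open={R9}
Step 18: commit R9 -> on_hand[A=25 B=53 C=41 D=27 E=60] avail[A=25 B=53 C=41 D=27 E=60] open={}
Step 19: reserve R10 B 3 -> on_hand[A=25 B=53 C=41 D=27 E=60] avail[A=25 B=50 C=41 D=27 E=60] open={R10}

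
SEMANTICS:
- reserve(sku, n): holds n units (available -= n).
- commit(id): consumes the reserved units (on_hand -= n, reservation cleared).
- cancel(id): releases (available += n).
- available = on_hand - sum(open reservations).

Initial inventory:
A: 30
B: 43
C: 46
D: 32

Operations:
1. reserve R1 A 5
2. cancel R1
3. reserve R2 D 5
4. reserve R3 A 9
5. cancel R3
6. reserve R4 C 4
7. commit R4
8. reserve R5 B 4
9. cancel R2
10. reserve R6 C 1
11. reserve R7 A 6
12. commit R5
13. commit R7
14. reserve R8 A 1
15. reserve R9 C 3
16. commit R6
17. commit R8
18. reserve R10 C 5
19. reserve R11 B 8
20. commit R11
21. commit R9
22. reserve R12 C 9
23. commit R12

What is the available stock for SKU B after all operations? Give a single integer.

Step 1: reserve R1 A 5 -> on_hand[A=30 B=43 C=46 D=32] avail[A=25 B=43 C=46 D=32] open={R1}
Step 2: cancel R1 -> on_hand[A=30 B=43 C=46 D=32] avail[A=30 B=43 C=46 D=32] open={}
Step 3: reserve R2 D 5 -> on_hand[A=30 B=43 C=46 D=32] avail[A=30 B=43 C=46 D=27] open={R2}
Step 4: reserve R3 A 9 -> on_hand[A=30 B=43 C=46 D=32] avail[A=21 B=43 C=46 D=27] open={R2,R3}
Step 5: cancel R3 -> on_hand[A=30 B=43 C=46 D=32] avail[A=30 B=43 C=46 D=27] open={R2}
Step 6: reserve R4 C 4 -> on_hand[A=30 B=43 C=46 D=32] avail[A=30 B=43 C=42 D=27] open={R2,R4}
Step 7: commit R4 -> on_hand[A=30 B=43 C=42 D=32] avail[A=30 B=43 C=42 D=27] open={R2}
Step 8: reserve R5 B 4 -> on_hand[A=30 B=43 C=42 D=32] avail[A=30 B=39 C=42 D=27] open={R2,R5}
Step 9: cancel R2 -> on_hand[A=30 B=43 C=42 D=32] avail[A=30 B=39 C=42 D=32] open={R5}
Step 10: reserve R6 C 1 -> on_hand[A=30 B=43 C=42 D=32] avail[A=30 B=39 C=41 D=32] open={R5,R6}
Step 11: reserve R7 A 6 -> on_hand[A=30 B=43 C=42 D=32] avail[A=24 B=39 C=41 D=32] open={R5,R6,R7}
Step 12: commit R5 -> on_hand[A=30 B=39 C=42 D=32] avail[A=24 B=39 C=41 D=32] open={R6,R7}
Step 13: commit R7 -> on_hand[A=24 B=39 C=42 D=32] avail[A=24 B=39 C=41 D=32] open={R6}
Step 14: reserve R8 A 1 -> on_hand[A=24 B=39 C=42 D=32] avail[A=23 B=39 C=41 D=32] open={R6,R8}
Step 15: reserve R9 C 3 -> on_hand[A=24 B=39 C=42 D=32] avail[A=23 B=39 C=38 D=32] open={R6,R8,R9}
Step 16: commit R6 -> on_hand[A=24 B=39 C=41 D=32] avail[A=23 B=39 C=38 D=32] open={R8,R9}
Step 17: commit R8 -> on_hand[A=23 B=39 C=41 D=32] avail[A=23 B=39 C=38 D=32] open={R9}
Step 18: reserve R10 C 5 -> on_hand[A=23 B=39 C=41 D=32] avail[A=23 B=39 C=33 D=32] open={R10,R9}
Step 19: reserve R11 B 8 -> on_hand[A=23 B=39 C=41 D=32] avail[A=23 B=31 C=33 D=32] open={R10,R11,R9}
Step 20: commit R11 -> on_hand[A=23 B=31 C=41 D=32] avail[A=23 B=31 C=33 D=32] open={R10,R9}
Step 21: commit R9 -> on_hand[A=23 B=31 C=38 D=32] avail[A=23 B=31 C=33 D=32] open={R10}
Step 22: reserve R12 C 9 -> on_hand[A=23 B=31 C=38 D=32] avail[A=23 B=31 C=24 D=32] open={R10,R12}
Step 23: commit R12 -> on_hand[A=23 B=31 C=29 D=32] avail[A=23 B=31 C=24 D=32] open={R10}
Final available[B] = 31

Answer: 31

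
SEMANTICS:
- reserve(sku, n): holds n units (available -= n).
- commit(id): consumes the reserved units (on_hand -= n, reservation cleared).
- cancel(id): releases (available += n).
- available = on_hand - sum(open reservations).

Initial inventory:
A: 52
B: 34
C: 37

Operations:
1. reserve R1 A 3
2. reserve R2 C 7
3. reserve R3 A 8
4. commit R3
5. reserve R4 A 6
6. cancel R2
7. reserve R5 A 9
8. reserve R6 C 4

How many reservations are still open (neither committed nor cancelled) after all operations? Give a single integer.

Answer: 4

Derivation:
Step 1: reserve R1 A 3 -> on_hand[A=52 B=34 C=37] avail[A=49 B=34 C=37] open={R1}
Step 2: reserve R2 C 7 -> on_hand[A=52 B=34 C=37] avail[A=49 B=34 C=30] open={R1,R2}
Step 3: reserve R3 A 8 -> on_hand[A=52 B=34 C=37] avail[A=41 B=34 C=30] open={R1,R2,R3}
Step 4: commit R3 -> on_hand[A=44 B=34 C=37] avail[A=41 B=34 C=30] open={R1,R2}
Step 5: reserve R4 A 6 -> on_hand[A=44 B=34 C=37] avail[A=35 B=34 C=30] open={R1,R2,R4}
Step 6: cancel R2 -> on_hand[A=44 B=34 C=37] avail[A=35 B=34 C=37] open={R1,R4}
Step 7: reserve R5 A 9 -> on_hand[A=44 B=34 C=37] avail[A=26 B=34 C=37] open={R1,R4,R5}
Step 8: reserve R6 C 4 -> on_hand[A=44 B=34 C=37] avail[A=26 B=34 C=33] open={R1,R4,R5,R6}
Open reservations: ['R1', 'R4', 'R5', 'R6'] -> 4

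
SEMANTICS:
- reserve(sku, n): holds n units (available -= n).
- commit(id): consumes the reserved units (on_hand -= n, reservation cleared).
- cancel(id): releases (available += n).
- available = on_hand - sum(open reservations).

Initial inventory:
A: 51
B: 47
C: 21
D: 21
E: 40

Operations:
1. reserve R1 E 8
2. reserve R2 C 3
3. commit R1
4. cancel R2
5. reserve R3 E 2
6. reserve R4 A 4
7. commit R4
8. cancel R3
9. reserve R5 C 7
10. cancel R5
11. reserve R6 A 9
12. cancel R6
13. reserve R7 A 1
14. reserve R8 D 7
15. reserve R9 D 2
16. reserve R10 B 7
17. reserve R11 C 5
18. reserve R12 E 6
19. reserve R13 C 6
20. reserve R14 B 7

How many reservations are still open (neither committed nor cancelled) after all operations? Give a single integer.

Step 1: reserve R1 E 8 -> on_hand[A=51 B=47 C=21 D=21 E=40] avail[A=51 B=47 C=21 D=21 E=32] open={R1}
Step 2: reserve R2 C 3 -> on_hand[A=51 B=47 C=21 D=21 E=40] avail[A=51 B=47 C=18 D=21 E=32] open={R1,R2}
Step 3: commit R1 -> on_hand[A=51 B=47 C=21 D=21 E=32] avail[A=51 B=47 C=18 D=21 E=32] open={R2}
Step 4: cancel R2 -> on_hand[A=51 B=47 C=21 D=21 E=32] avail[A=51 B=47 C=21 D=21 E=32] open={}
Step 5: reserve R3 E 2 -> on_hand[A=51 B=47 C=21 D=21 E=32] avail[A=51 B=47 C=21 D=21 E=30] open={R3}
Step 6: reserve R4 A 4 -> on_hand[A=51 B=47 C=21 D=21 E=32] avail[A=47 B=47 C=21 D=21 E=30] open={R3,R4}
Step 7: commit R4 -> on_hand[A=47 B=47 C=21 D=21 E=32] avail[A=47 B=47 C=21 D=21 E=30] open={R3}
Step 8: cancel R3 -> on_hand[A=47 B=47 C=21 D=21 E=32] avail[A=47 B=47 C=21 D=21 E=32] open={}
Step 9: reserve R5 C 7 -> on_hand[A=47 B=47 C=21 D=21 E=32] avail[A=47 B=47 C=14 D=21 E=32] open={R5}
Step 10: cancel R5 -> on_hand[A=47 B=47 C=21 D=21 E=32] avail[A=47 B=47 C=21 D=21 E=32] open={}
Step 11: reserve R6 A 9 -> on_hand[A=47 B=47 C=21 D=21 E=32] avail[A=38 B=47 C=21 D=21 E=32] open={R6}
Step 12: cancel R6 -> on_hand[A=47 B=47 C=21 D=21 E=32] avail[A=47 B=47 C=21 D=21 E=32] open={}
Step 13: reserve R7 A 1 -> on_hand[A=47 B=47 C=21 D=21 E=32] avail[A=46 B=47 C=21 D=21 E=32] open={R7}
Step 14: reserve R8 D 7 -> on_hand[A=47 B=47 C=21 D=21 E=32] avail[A=46 B=47 C=21 D=14 E=32] open={R7,R8}
Step 15: reserve R9 D 2 -> on_hand[A=47 B=47 C=21 D=21 E=32] avail[A=46 B=47 C=21 D=12 E=32] open={R7,R8,R9}
Step 16: reserve R10 B 7 -> on_hand[A=47 B=47 C=21 D=21 E=32] avail[A=46 B=40 C=21 D=12 E=32] open={R10,R7,R8,R9}
Step 17: reserve R11 C 5 -> on_hand[A=47 B=47 C=21 D=21 E=32] avail[A=46 B=40 C=16 D=12 E=32] open={R10,R11,R7,R8,R9}
Step 18: reserve R12 E 6 -> on_hand[A=47 B=47 C=21 D=21 E=32] avail[A=46 B=40 C=16 D=12 E=26] open={R10,R11,R12,R7,R8,R9}
Step 19: reserve R13 C 6 -> on_hand[A=47 B=47 C=21 D=21 E=32] avail[A=46 B=40 C=10 D=12 E=26] open={R10,R11,R12,R13,R7,R8,R9}
Step 20: reserve R14 B 7 -> on_hand[A=47 B=47 C=21 D=21 E=32] avail[A=46 B=33 C=10 D=12 E=26] open={R10,R11,R12,R13,R14,R7,R8,R9}
Open reservations: ['R10', 'R11', 'R12', 'R13', 'R14', 'R7', 'R8', 'R9'] -> 8

Answer: 8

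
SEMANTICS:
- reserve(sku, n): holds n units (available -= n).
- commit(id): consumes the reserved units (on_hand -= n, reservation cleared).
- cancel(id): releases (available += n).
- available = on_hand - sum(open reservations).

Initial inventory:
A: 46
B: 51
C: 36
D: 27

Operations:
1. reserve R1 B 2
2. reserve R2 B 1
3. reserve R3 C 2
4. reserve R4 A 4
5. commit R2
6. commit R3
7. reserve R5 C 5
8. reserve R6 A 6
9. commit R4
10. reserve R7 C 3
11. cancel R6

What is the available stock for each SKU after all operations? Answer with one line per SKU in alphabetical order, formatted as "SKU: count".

Answer: A: 42
B: 48
C: 26
D: 27

Derivation:
Step 1: reserve R1 B 2 -> on_hand[A=46 B=51 C=36 D=27] avail[A=46 B=49 C=36 D=27] open={R1}
Step 2: reserve R2 B 1 -> on_hand[A=46 B=51 C=36 D=27] avail[A=46 B=48 C=36 D=27] open={R1,R2}
Step 3: reserve R3 C 2 -> on_hand[A=46 B=51 C=36 D=27] avail[A=46 B=48 C=34 D=27] open={R1,R2,R3}
Step 4: reserve R4 A 4 -> on_hand[A=46 B=51 C=36 D=27] avail[A=42 B=48 C=34 D=27] open={R1,R2,R3,R4}
Step 5: commit R2 -> on_hand[A=46 B=50 C=36 D=27] avail[A=42 B=48 C=34 D=27] open={R1,R3,R4}
Step 6: commit R3 -> on_hand[A=46 B=50 C=34 D=27] avail[A=42 B=48 C=34 D=27] open={R1,R4}
Step 7: reserve R5 C 5 -> on_hand[A=46 B=50 C=34 D=27] avail[A=42 B=48 C=29 D=27] open={R1,R4,R5}
Step 8: reserve R6 A 6 -> on_hand[A=46 B=50 C=34 D=27] avail[A=36 B=48 C=29 D=27] open={R1,R4,R5,R6}
Step 9: commit R4 -> on_hand[A=42 B=50 C=34 D=27] avail[A=36 B=48 C=29 D=27] open={R1,R5,R6}
Step 10: reserve R7 C 3 -> on_hand[A=42 B=50 C=34 D=27] avail[A=36 B=48 C=26 D=27] open={R1,R5,R6,R7}
Step 11: cancel R6 -> on_hand[A=42 B=50 C=34 D=27] avail[A=42 B=48 C=26 D=27] open={R1,R5,R7}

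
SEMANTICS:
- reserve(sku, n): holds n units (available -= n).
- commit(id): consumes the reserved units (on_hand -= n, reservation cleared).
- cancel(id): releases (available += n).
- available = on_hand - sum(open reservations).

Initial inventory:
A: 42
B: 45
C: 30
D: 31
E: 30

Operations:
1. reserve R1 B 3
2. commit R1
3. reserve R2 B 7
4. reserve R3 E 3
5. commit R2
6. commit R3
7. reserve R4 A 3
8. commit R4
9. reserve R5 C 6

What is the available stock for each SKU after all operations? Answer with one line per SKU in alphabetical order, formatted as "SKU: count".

Answer: A: 39
B: 35
C: 24
D: 31
E: 27

Derivation:
Step 1: reserve R1 B 3 -> on_hand[A=42 B=45 C=30 D=31 E=30] avail[A=42 B=42 C=30 D=31 E=30] open={R1}
Step 2: commit R1 -> on_hand[A=42 B=42 C=30 D=31 E=30] avail[A=42 B=42 C=30 D=31 E=30] open={}
Step 3: reserve R2 B 7 -> on_hand[A=42 B=42 C=30 D=31 E=30] avail[A=42 B=35 C=30 D=31 E=30] open={R2}
Step 4: reserve R3 E 3 -> on_hand[A=42 B=42 C=30 D=31 E=30] avail[A=42 B=35 C=30 D=31 E=27] open={R2,R3}
Step 5: commit R2 -> on_hand[A=42 B=35 C=30 D=31 E=30] avail[A=42 B=35 C=30 D=31 E=27] open={R3}
Step 6: commit R3 -> on_hand[A=42 B=35 C=30 D=31 E=27] avail[A=42 B=35 C=30 D=31 E=27] open={}
Step 7: reserve R4 A 3 -> on_hand[A=42 B=35 C=30 D=31 E=27] avail[A=39 B=35 C=30 D=31 E=27] open={R4}
Step 8: commit R4 -> on_hand[A=39 B=35 C=30 D=31 E=27] avail[A=39 B=35 C=30 D=31 E=27] open={}
Step 9: reserve R5 C 6 -> on_hand[A=39 B=35 C=30 D=31 E=27] avail[A=39 B=35 C=24 D=31 E=27] open={R5}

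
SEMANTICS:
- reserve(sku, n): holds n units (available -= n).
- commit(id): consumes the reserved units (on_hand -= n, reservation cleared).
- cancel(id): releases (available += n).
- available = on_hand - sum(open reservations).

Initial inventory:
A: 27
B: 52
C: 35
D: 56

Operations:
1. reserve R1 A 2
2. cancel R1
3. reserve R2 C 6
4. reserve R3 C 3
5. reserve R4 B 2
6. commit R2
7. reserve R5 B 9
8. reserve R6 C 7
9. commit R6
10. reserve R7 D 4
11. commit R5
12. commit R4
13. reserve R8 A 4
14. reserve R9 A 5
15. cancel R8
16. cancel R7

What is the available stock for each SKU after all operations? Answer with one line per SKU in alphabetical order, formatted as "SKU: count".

Step 1: reserve R1 A 2 -> on_hand[A=27 B=52 C=35 D=56] avail[A=25 B=52 C=35 D=56] open={R1}
Step 2: cancel R1 -> on_hand[A=27 B=52 C=35 D=56] avail[A=27 B=52 C=35 D=56] open={}
Step 3: reserve R2 C 6 -> on_hand[A=27 B=52 C=35 D=56] avail[A=27 B=52 C=29 D=56] open={R2}
Step 4: reserve R3 C 3 -> on_hand[A=27 B=52 C=35 D=56] avail[A=27 B=52 C=26 D=56] open={R2,R3}
Step 5: reserve R4 B 2 -> on_hand[A=27 B=52 C=35 D=56] avail[A=27 B=50 C=26 D=56] open={R2,R3,R4}
Step 6: commit R2 -> on_hand[A=27 B=52 C=29 D=56] avail[A=27 B=50 C=26 D=56] open={R3,R4}
Step 7: reserve R5 B 9 -> on_hand[A=27 B=52 C=29 D=56] avail[A=27 B=41 C=26 D=56] open={R3,R4,R5}
Step 8: reserve R6 C 7 -> on_hand[A=27 B=52 C=29 D=56] avail[A=27 B=41 C=19 D=56] open={R3,R4,R5,R6}
Step 9: commit R6 -> on_hand[A=27 B=52 C=22 D=56] avail[A=27 B=41 C=19 D=56] open={R3,R4,R5}
Step 10: reserve R7 D 4 -> on_hand[A=27 B=52 C=22 D=56] avail[A=27 B=41 C=19 D=52] open={R3,R4,R5,R7}
Step 11: commit R5 -> on_hand[A=27 B=43 C=22 D=56] avail[A=27 B=41 C=19 D=52] open={R3,R4,R7}
Step 12: commit R4 -> on_hand[A=27 B=41 C=22 D=56] avail[A=27 B=41 C=19 D=52] open={R3,R7}
Step 13: reserve R8 A 4 -> on_hand[A=27 B=41 C=22 D=56] avail[A=23 B=41 C=19 D=52] open={R3,R7,R8}
Step 14: reserve R9 A 5 -> on_hand[A=27 B=41 C=22 D=56] avail[A=18 B=41 C=19 D=52] open={R3,R7,R8,R9}
Step 15: cancel R8 -> on_hand[A=27 B=41 C=22 D=56] avail[A=22 B=41 C=19 D=52] open={R3,R7,R9}
Step 16: cancel R7 -> on_hand[A=27 B=41 C=22 D=56] avail[A=22 B=41 C=19 D=56] open={R3,R9}

Answer: A: 22
B: 41
C: 19
D: 56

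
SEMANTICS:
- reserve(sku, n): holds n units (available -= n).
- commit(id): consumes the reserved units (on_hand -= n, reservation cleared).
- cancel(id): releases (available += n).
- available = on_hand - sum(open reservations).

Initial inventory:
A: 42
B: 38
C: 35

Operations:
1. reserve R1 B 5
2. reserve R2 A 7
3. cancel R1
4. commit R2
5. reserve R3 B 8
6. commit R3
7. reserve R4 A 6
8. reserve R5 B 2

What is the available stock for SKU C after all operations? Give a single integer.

Step 1: reserve R1 B 5 -> on_hand[A=42 B=38 C=35] avail[A=42 B=33 C=35] open={R1}
Step 2: reserve R2 A 7 -> on_hand[A=42 B=38 C=35] avail[A=35 B=33 C=35] open={R1,R2}
Step 3: cancel R1 -> on_hand[A=42 B=38 C=35] avail[A=35 B=38 C=35] open={R2}
Step 4: commit R2 -> on_hand[A=35 B=38 C=35] avail[A=35 B=38 C=35] open={}
Step 5: reserve R3 B 8 -> on_hand[A=35 B=38 C=35] avail[A=35 B=30 C=35] open={R3}
Step 6: commit R3 -> on_hand[A=35 B=30 C=35] avail[A=35 B=30 C=35] open={}
Step 7: reserve R4 A 6 -> on_hand[A=35 B=30 C=35] avail[A=29 B=30 C=35] open={R4}
Step 8: reserve R5 B 2 -> on_hand[A=35 B=30 C=35] avail[A=29 B=28 C=35] open={R4,R5}
Final available[C] = 35

Answer: 35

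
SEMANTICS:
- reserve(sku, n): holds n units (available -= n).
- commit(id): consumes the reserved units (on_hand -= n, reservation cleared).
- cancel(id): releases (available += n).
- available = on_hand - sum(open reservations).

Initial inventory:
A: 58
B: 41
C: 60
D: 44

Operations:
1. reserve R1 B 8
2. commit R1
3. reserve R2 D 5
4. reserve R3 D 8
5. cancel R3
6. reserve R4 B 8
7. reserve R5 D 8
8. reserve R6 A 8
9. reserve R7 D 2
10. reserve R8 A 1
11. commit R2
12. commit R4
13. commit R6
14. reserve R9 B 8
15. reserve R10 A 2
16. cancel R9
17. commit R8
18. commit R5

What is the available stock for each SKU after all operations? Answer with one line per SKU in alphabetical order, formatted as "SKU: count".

Step 1: reserve R1 B 8 -> on_hand[A=58 B=41 C=60 D=44] avail[A=58 B=33 C=60 D=44] open={R1}
Step 2: commit R1 -> on_hand[A=58 B=33 C=60 D=44] avail[A=58 B=33 C=60 D=44] open={}
Step 3: reserve R2 D 5 -> on_hand[A=58 B=33 C=60 D=44] avail[A=58 B=33 C=60 D=39] open={R2}
Step 4: reserve R3 D 8 -> on_hand[A=58 B=33 C=60 D=44] avail[A=58 B=33 C=60 D=31] open={R2,R3}
Step 5: cancel R3 -> on_hand[A=58 B=33 C=60 D=44] avail[A=58 B=33 C=60 D=39] open={R2}
Step 6: reserve R4 B 8 -> on_hand[A=58 B=33 C=60 D=44] avail[A=58 B=25 C=60 D=39] open={R2,R4}
Step 7: reserve R5 D 8 -> on_hand[A=58 B=33 C=60 D=44] avail[A=58 B=25 C=60 D=31] open={R2,R4,R5}
Step 8: reserve R6 A 8 -> on_hand[A=58 B=33 C=60 D=44] avail[A=50 B=25 C=60 D=31] open={R2,R4,R5,R6}
Step 9: reserve R7 D 2 -> on_hand[A=58 B=33 C=60 D=44] avail[A=50 B=25 C=60 D=29] open={R2,R4,R5,R6,R7}
Step 10: reserve R8 A 1 -> on_hand[A=58 B=33 C=60 D=44] avail[A=49 B=25 C=60 D=29] open={R2,R4,R5,R6,R7,R8}
Step 11: commit R2 -> on_hand[A=58 B=33 C=60 D=39] avail[A=49 B=25 C=60 D=29] open={R4,R5,R6,R7,R8}
Step 12: commit R4 -> on_hand[A=58 B=25 C=60 D=39] avail[A=49 B=25 C=60 D=29] open={R5,R6,R7,R8}
Step 13: commit R6 -> on_hand[A=50 B=25 C=60 D=39] avail[A=49 B=25 C=60 D=29] open={R5,R7,R8}
Step 14: reserve R9 B 8 -> on_hand[A=50 B=25 C=60 D=39] avail[A=49 B=17 C=60 D=29] open={R5,R7,R8,R9}
Step 15: reserve R10 A 2 -> on_hand[A=50 B=25 C=60 D=39] avail[A=47 B=17 C=60 D=29] open={R10,R5,R7,R8,R9}
Step 16: cancel R9 -> on_hand[A=50 B=25 C=60 D=39] avail[A=47 B=25 C=60 D=29] open={R10,R5,R7,R8}
Step 17: commit R8 -> on_hand[A=49 B=25 C=60 D=39] avail[A=47 B=25 C=60 D=29] open={R10,R5,R7}
Step 18: commit R5 -> on_hand[A=49 B=25 C=60 D=31] avail[A=47 B=25 C=60 D=29] open={R10,R7}

Answer: A: 47
B: 25
C: 60
D: 29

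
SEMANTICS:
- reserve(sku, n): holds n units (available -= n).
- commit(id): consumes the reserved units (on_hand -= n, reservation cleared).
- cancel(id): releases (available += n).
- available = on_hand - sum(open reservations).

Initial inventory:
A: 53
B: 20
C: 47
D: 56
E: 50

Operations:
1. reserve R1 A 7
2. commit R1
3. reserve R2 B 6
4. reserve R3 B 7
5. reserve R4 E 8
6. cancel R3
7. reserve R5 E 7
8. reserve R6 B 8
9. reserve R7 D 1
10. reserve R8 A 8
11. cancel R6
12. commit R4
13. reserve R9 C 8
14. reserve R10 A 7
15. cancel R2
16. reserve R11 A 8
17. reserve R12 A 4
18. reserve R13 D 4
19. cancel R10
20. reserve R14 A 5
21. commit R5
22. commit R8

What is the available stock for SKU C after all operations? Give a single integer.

Answer: 39

Derivation:
Step 1: reserve R1 A 7 -> on_hand[A=53 B=20 C=47 D=56 E=50] avail[A=46 B=20 C=47 D=56 E=50] open={R1}
Step 2: commit R1 -> on_hand[A=46 B=20 C=47 D=56 E=50] avail[A=46 B=20 C=47 D=56 E=50] open={}
Step 3: reserve R2 B 6 -> on_hand[A=46 B=20 C=47 D=56 E=50] avail[A=46 B=14 C=47 D=56 E=50] open={R2}
Step 4: reserve R3 B 7 -> on_hand[A=46 B=20 C=47 D=56 E=50] avail[A=46 B=7 C=47 D=56 E=50] open={R2,R3}
Step 5: reserve R4 E 8 -> on_hand[A=46 B=20 C=47 D=56 E=50] avail[A=46 B=7 C=47 D=56 E=42] open={R2,R3,R4}
Step 6: cancel R3 -> on_hand[A=46 B=20 C=47 D=56 E=50] avail[A=46 B=14 C=47 D=56 E=42] open={R2,R4}
Step 7: reserve R5 E 7 -> on_hand[A=46 B=20 C=47 D=56 E=50] avail[A=46 B=14 C=47 D=56 E=35] open={R2,R4,R5}
Step 8: reserve R6 B 8 -> on_hand[A=46 B=20 C=47 D=56 E=50] avail[A=46 B=6 C=47 D=56 E=35] open={R2,R4,R5,R6}
Step 9: reserve R7 D 1 -> on_hand[A=46 B=20 C=47 D=56 E=50] avail[A=46 B=6 C=47 D=55 E=35] open={R2,R4,R5,R6,R7}
Step 10: reserve R8 A 8 -> on_hand[A=46 B=20 C=47 D=56 E=50] avail[A=38 B=6 C=47 D=55 E=35] open={R2,R4,R5,R6,R7,R8}
Step 11: cancel R6 -> on_hand[A=46 B=20 C=47 D=56 E=50] avail[A=38 B=14 C=47 D=55 E=35] open={R2,R4,R5,R7,R8}
Step 12: commit R4 -> on_hand[A=46 B=20 C=47 D=56 E=42] avail[A=38 B=14 C=47 D=55 E=35] open={R2,R5,R7,R8}
Step 13: reserve R9 C 8 -> on_hand[A=46 B=20 C=47 D=56 E=42] avail[A=38 B=14 C=39 D=55 E=35] open={R2,R5,R7,R8,R9}
Step 14: reserve R10 A 7 -> on_hand[A=46 B=20 C=47 D=56 E=42] avail[A=31 B=14 C=39 D=55 E=35] open={R10,R2,R5,R7,R8,R9}
Step 15: cancel R2 -> on_hand[A=46 B=20 C=47 D=56 E=42] avail[A=31 B=20 C=39 D=55 E=35] open={R10,R5,R7,R8,R9}
Step 16: reserve R11 A 8 -> on_hand[A=46 B=20 C=47 D=56 E=42] avail[A=23 B=20 C=39 D=55 E=35] open={R10,R11,R5,R7,R8,R9}
Step 17: reserve R12 A 4 -> on_hand[A=46 B=20 C=47 D=56 E=42] avail[A=19 B=20 C=39 D=55 E=35] open={R10,R11,R12,R5,R7,R8,R9}
Step 18: reserve R13 D 4 -> on_hand[A=46 B=20 C=47 D=56 E=42] avail[A=19 B=20 C=39 D=51 E=35] open={R10,R11,R12,R13,R5,R7,R8,R9}
Step 19: cancel R10 -> on_hand[A=46 B=20 C=47 D=56 E=42] avail[A=26 B=20 C=39 D=51 E=35] open={R11,R12,R13,R5,R7,R8,R9}
Step 20: reserve R14 A 5 -> on_hand[A=46 B=20 C=47 D=56 E=42] avail[A=21 B=20 C=39 D=51 E=35] open={R11,R12,R13,R14,R5,R7,R8,R9}
Step 21: commit R5 -> on_hand[A=46 B=20 C=47 D=56 E=35] avail[A=21 B=20 C=39 D=51 E=35] open={R11,R12,R13,R14,R7,R8,R9}
Step 22: commit R8 -> on_hand[A=38 B=20 C=47 D=56 E=35] avail[A=21 B=20 C=39 D=51 E=35] open={R11,R12,R13,R14,R7,R9}
Final available[C] = 39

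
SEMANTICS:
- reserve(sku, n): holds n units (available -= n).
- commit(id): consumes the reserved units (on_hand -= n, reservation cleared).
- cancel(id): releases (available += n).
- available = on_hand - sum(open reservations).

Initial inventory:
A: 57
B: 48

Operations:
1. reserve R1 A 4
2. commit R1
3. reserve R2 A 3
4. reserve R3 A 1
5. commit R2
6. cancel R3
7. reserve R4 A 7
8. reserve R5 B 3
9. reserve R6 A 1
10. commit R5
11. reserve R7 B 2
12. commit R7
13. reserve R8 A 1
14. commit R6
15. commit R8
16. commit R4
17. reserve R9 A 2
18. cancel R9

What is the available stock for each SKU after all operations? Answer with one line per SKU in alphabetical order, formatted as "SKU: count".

Step 1: reserve R1 A 4 -> on_hand[A=57 B=48] avail[A=53 B=48] open={R1}
Step 2: commit R1 -> on_hand[A=53 B=48] avail[A=53 B=48] open={}
Step 3: reserve R2 A 3 -> on_hand[A=53 B=48] avail[A=50 B=48] open={R2}
Step 4: reserve R3 A 1 -> on_hand[A=53 B=48] avail[A=49 B=48] open={R2,R3}
Step 5: commit R2 -> on_hand[A=50 B=48] avail[A=49 B=48] open={R3}
Step 6: cancel R3 -> on_hand[A=50 B=48] avail[A=50 B=48] open={}
Step 7: reserve R4 A 7 -> on_hand[A=50 B=48] avail[A=43 B=48] open={R4}
Step 8: reserve R5 B 3 -> on_hand[A=50 B=48] avail[A=43 B=45] open={R4,R5}
Step 9: reserve R6 A 1 -> on_hand[A=50 B=48] avail[A=42 B=45] open={R4,R5,R6}
Step 10: commit R5 -> on_hand[A=50 B=45] avail[A=42 B=45] open={R4,R6}
Step 11: reserve R7 B 2 -> on_hand[A=50 B=45] avail[A=42 B=43] open={R4,R6,R7}
Step 12: commit R7 -> on_hand[A=50 B=43] avail[A=42 B=43] open={R4,R6}
Step 13: reserve R8 A 1 -> on_hand[A=50 B=43] avail[A=41 B=43] open={R4,R6,R8}
Step 14: commit R6 -> on_hand[A=49 B=43] avail[A=41 B=43] open={R4,R8}
Step 15: commit R8 -> on_hand[A=48 B=43] avail[A=41 B=43] open={R4}
Step 16: commit R4 -> on_hand[A=41 B=43] avail[A=41 B=43] open={}
Step 17: reserve R9 A 2 -> on_hand[A=41 B=43] avail[A=39 B=43] open={R9}
Step 18: cancel R9 -> on_hand[A=41 B=43] avail[A=41 B=43] open={}

Answer: A: 41
B: 43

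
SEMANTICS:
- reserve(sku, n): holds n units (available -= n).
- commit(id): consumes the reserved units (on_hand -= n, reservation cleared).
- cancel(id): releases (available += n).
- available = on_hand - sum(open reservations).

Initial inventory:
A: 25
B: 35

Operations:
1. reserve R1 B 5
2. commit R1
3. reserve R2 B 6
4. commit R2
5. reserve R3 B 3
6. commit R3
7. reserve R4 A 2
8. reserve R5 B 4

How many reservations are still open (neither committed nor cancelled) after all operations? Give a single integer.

Step 1: reserve R1 B 5 -> on_hand[A=25 B=35] avail[A=25 B=30] open={R1}
Step 2: commit R1 -> on_hand[A=25 B=30] avail[A=25 B=30] open={}
Step 3: reserve R2 B 6 -> on_hand[A=25 B=30] avail[A=25 B=24] open={R2}
Step 4: commit R2 -> on_hand[A=25 B=24] avail[A=25 B=24] open={}
Step 5: reserve R3 B 3 -> on_hand[A=25 B=24] avail[A=25 B=21] open={R3}
Step 6: commit R3 -> on_hand[A=25 B=21] avail[A=25 B=21] open={}
Step 7: reserve R4 A 2 -> on_hand[A=25 B=21] avail[A=23 B=21] open={R4}
Step 8: reserve R5 B 4 -> on_hand[A=25 B=21] avail[A=23 B=17] open={R4,R5}
Open reservations: ['R4', 'R5'] -> 2

Answer: 2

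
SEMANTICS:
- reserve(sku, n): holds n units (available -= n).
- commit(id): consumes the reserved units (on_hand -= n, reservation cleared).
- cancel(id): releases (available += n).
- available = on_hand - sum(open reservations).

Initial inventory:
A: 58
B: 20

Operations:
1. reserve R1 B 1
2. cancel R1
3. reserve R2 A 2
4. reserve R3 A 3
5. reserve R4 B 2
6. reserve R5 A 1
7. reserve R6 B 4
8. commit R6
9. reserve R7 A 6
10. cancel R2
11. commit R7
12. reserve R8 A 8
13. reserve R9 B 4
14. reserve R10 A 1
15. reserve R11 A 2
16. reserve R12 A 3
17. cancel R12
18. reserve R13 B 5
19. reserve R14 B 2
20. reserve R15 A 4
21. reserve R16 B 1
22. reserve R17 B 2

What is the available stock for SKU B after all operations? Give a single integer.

Answer: 0

Derivation:
Step 1: reserve R1 B 1 -> on_hand[A=58 B=20] avail[A=58 B=19] open={R1}
Step 2: cancel R1 -> on_hand[A=58 B=20] avail[A=58 B=20] open={}
Step 3: reserve R2 A 2 -> on_hand[A=58 B=20] avail[A=56 B=20] open={R2}
Step 4: reserve R3 A 3 -> on_hand[A=58 B=20] avail[A=53 B=20] open={R2,R3}
Step 5: reserve R4 B 2 -> on_hand[A=58 B=20] avail[A=53 B=18] open={R2,R3,R4}
Step 6: reserve R5 A 1 -> on_hand[A=58 B=20] avail[A=52 B=18] open={R2,R3,R4,R5}
Step 7: reserve R6 B 4 -> on_hand[A=58 B=20] avail[A=52 B=14] open={R2,R3,R4,R5,R6}
Step 8: commit R6 -> on_hand[A=58 B=16] avail[A=52 B=14] open={R2,R3,R4,R5}
Step 9: reserve R7 A 6 -> on_hand[A=58 B=16] avail[A=46 B=14] open={R2,R3,R4,R5,R7}
Step 10: cancel R2 -> on_hand[A=58 B=16] avail[A=48 B=14] open={R3,R4,R5,R7}
Step 11: commit R7 -> on_hand[A=52 B=16] avail[A=48 B=14] open={R3,R4,R5}
Step 12: reserve R8 A 8 -> on_hand[A=52 B=16] avail[A=40 B=14] open={R3,R4,R5,R8}
Step 13: reserve R9 B 4 -> on_hand[A=52 B=16] avail[A=40 B=10] open={R3,R4,R5,R8,R9}
Step 14: reserve R10 A 1 -> on_hand[A=52 B=16] avail[A=39 B=10] open={R10,R3,R4,R5,R8,R9}
Step 15: reserve R11 A 2 -> on_hand[A=52 B=16] avail[A=37 B=10] open={R10,R11,R3,R4,R5,R8,R9}
Step 16: reserve R12 A 3 -> on_hand[A=52 B=16] avail[A=34 B=10] open={R10,R11,R12,R3,R4,R5,R8,R9}
Step 17: cancel R12 -> on_hand[A=52 B=16] avail[A=37 B=10] open={R10,R11,R3,R4,R5,R8,R9}
Step 18: reserve R13 B 5 -> on_hand[A=52 B=16] avail[A=37 B=5] open={R10,R11,R13,R3,R4,R5,R8,R9}
Step 19: reserve R14 B 2 -> on_hand[A=52 B=16] avail[A=37 B=3] open={R10,R11,R13,R14,R3,R4,R5,R8,R9}
Step 20: reserve R15 A 4 -> on_hand[A=52 B=16] avail[A=33 B=3] open={R10,R11,R13,R14,R15,R3,R4,R5,R8,R9}
Step 21: reserve R16 B 1 -> on_hand[A=52 B=16] avail[A=33 B=2] open={R10,R11,R13,R14,R15,R16,R3,R4,R5,R8,R9}
Step 22: reserve R17 B 2 -> on_hand[A=52 B=16] avail[A=33 B=0] open={R10,R11,R13,R14,R15,R16,R17,R3,R4,R5,R8,R9}
Final available[B] = 0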